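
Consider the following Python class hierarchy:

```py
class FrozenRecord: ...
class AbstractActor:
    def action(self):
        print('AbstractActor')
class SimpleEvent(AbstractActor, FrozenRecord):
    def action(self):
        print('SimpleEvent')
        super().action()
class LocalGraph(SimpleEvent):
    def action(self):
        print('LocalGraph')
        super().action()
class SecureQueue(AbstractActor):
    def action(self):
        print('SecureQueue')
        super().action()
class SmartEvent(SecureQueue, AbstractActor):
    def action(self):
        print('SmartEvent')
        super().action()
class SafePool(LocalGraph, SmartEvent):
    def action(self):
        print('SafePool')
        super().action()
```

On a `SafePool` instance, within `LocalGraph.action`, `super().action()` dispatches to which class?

L[SafePool] = SafePool + merge(L[LocalGraph], L[SmartEvent], [LocalGraph SmartEvent])
  take LocalGraph:  [LocalGraph SimpleEvent AbstractActor FrozenRecord object] + [SmartEvent SecureQueue AbstractActor object] + [LocalGraph SmartEvent]
  take SimpleEvent:  [SimpleEvent AbstractActor FrozenRecord object] + [SmartEvent SecureQueue AbstractActor object] + [SmartEvent]
  take SmartEvent:  [AbstractActor FrozenRecord object] + [SmartEvent SecureQueue AbstractActor object] + [SmartEvent]
  take SecureQueue:  [AbstractActor FrozenRecord object] + [SecureQueue AbstractActor object]
  take AbstractActor:  [AbstractActor FrozenRecord object] + [AbstractActor object]
  take FrozenRecord:  [FrozenRecord object] + [object]
  take object:  [object] + [object]
MRO: SafePool LocalGraph SimpleEvent SmartEvent SecureQueue AbstractActor FrozenRecord object
super() in LocalGraph.action on a SafePool instance goes to the class after LocalGraph in SafePool's MRO: SimpleEvent.

SimpleEvent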